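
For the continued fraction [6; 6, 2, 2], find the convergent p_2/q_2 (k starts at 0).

Using pₖ = aₖpₖ₋₁ + pₖ₋₂, qₖ = aₖqₖ₋₁ + qₖ₋₂ (with p₋₁=1, p₋₂=0, q₋₁=0, q₋₂=1):
  k=0: a=6, p=6, q=1
  k=1: a=6, p=37, q=6
  k=2: a=2, p=80, q=13

80/13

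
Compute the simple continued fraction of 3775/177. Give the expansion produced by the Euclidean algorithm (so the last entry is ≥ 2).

3775 = 21*177 + 58
177 = 3*58 + 3
58 = 19*3 + 1
3 = 3*1 + 0  (stop)
So 3775/177 = [21; 3, 19, 3].

[21; 3, 19, 3]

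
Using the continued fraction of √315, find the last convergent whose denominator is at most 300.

√315 = [17; 1, 2, 1, 34, …] (period length 4).
Convergents:
  p_0/q_0 = 17/1
  p_1/q_1 = 18/1
  p_2/q_2 = 53/3
  p_3/q_3 = 71/4
  p_4/q_4 = 2467/139
  p_5/q_5 = 2538/143
  p_6/q_6 = 7543/425
q_5 = 143 ≤ 300 < 425 = q_6, so the answer is 2538/143.

2538/143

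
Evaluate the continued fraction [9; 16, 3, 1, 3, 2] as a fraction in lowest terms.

Fold from the inside: start with 2/1.
  3 + 1/2 = 7/2
  1 + 2/7 = 9/7
  3 + 7/9 = 34/9
  16 + 9/34 = 553/34
  9 + 34/553 = 5011/553

5011/553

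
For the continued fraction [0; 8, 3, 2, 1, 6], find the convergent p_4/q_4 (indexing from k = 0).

10/83

Using pₖ = aₖpₖ₋₁ + pₖ₋₂, qₖ = aₖqₖ₋₁ + qₖ₋₂ (with p₋₁=1, p₋₂=0, q₋₁=0, q₋₂=1):
  k=0: a=0, p=0, q=1
  k=1: a=8, p=1, q=8
  k=2: a=3, p=3, q=25
  k=3: a=2, p=7, q=58
  k=4: a=1, p=10, q=83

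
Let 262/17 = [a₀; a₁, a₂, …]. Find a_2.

262 = 15·17 + 7   →  a_0 = 15
17 = 2·7 + 3   →  a_1 = 2
7 = 2·3 + 1   →  a_2 = 2

2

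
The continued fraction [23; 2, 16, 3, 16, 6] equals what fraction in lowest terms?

234734/9995

Fold from the inside: start with 6/1.
  16 + 1/6 = 97/6
  3 + 6/97 = 297/97
  16 + 97/297 = 4849/297
  2 + 297/4849 = 9995/4849
  23 + 4849/9995 = 234734/9995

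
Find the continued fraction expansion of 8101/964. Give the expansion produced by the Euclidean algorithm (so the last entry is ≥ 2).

[8; 2, 2, 10, 1, 16]

8101 = 8*964 + 389
964 = 2*389 + 186
389 = 2*186 + 17
186 = 10*17 + 16
17 = 1*16 + 1
16 = 16*1 + 0  (stop)
So 8101/964 = [8; 2, 2, 10, 1, 16].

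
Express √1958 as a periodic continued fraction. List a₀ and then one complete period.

a₀ = ⌊√1958⌋ = 44.
With m₀=0, d₀=1 and mₖ₊₁ = dₖaₖ − mₖ, dₖ₊₁ = (n − mₖ₊₁²)/dₖ, aₖ₊₁ = ⌊(a₀+mₖ₊₁)/dₖ₊₁⌋:
  k=1: m=44, d=22, a=4
  k=2: m=44, d=1, a=88
d=1 and a=2a₀=88 at k=2, so the next step gives (m, d) = (44, 22) again — its k=1 value — and the period has length 2.

[44; 4, 88]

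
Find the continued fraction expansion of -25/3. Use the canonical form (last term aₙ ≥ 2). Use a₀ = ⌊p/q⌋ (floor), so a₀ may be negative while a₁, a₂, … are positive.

-25 = -9·3 + 2
3 = 1·2 + 1
2 = 2·1 + 0  (stop)
So -25/3 = [-9; 1, 2].

[-9; 1, 2]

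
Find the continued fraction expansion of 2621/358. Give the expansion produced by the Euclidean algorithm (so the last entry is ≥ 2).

2621 = 7·358 + 115
358 = 3·115 + 13
115 = 8·13 + 11
13 = 1·11 + 2
11 = 5·2 + 1
2 = 2·1 + 0  (stop)
So 2621/358 = [7; 3, 8, 1, 5, 2].

[7; 3, 8, 1, 5, 2]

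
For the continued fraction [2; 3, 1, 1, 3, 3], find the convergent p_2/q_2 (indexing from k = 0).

9/4

Using pₖ = aₖpₖ₋₁ + pₖ₋₂, qₖ = aₖqₖ₋₁ + qₖ₋₂ (with p₋₁=1, p₋₂=0, q₋₁=0, q₋₂=1):
  k=0: a=2, p=2, q=1
  k=1: a=3, p=7, q=3
  k=2: a=1, p=9, q=4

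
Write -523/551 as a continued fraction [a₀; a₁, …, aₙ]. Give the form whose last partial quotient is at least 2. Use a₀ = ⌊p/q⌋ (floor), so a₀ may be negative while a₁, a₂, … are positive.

-523 = -1·551 + 28
551 = 19·28 + 19
28 = 1·19 + 9
19 = 2·9 + 1
9 = 9·1 + 0  (stop)
So -523/551 = [-1; 19, 1, 2, 9].

[-1; 19, 1, 2, 9]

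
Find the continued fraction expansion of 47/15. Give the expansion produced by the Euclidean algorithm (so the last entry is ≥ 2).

47 = 3×15 + 2
15 = 7×2 + 1
2 = 2×1 + 0  (stop)
So 47/15 = [3; 7, 2].

[3; 7, 2]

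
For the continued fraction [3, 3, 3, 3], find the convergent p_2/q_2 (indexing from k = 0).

Using pₖ = aₖpₖ₋₁ + pₖ₋₂, qₖ = aₖqₖ₋₁ + qₖ₋₂ (with p₋₁=1, p₋₂=0, q₋₁=0, q₋₂=1):
  k=0: a=3, p=3, q=1
  k=1: a=3, p=10, q=3
  k=2: a=3, p=33, q=10

33/10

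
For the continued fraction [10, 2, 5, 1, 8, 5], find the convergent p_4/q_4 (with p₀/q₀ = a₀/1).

Using pₖ = aₖpₖ₋₁ + pₖ₋₂, qₖ = aₖqₖ₋₁ + qₖ₋₂ (with p₋₁=1, p₋₂=0, q₋₁=0, q₋₂=1):
  k=0: a=10, p=10, q=1
  k=1: a=2, p=21, q=2
  k=2: a=5, p=115, q=11
  k=3: a=1, p=136, q=13
  k=4: a=8, p=1203, q=115

1203/115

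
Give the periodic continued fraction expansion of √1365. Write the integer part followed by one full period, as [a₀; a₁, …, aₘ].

a₀ = ⌊√1365⌋ = 36.
With m₀=0, d₀=1 and mₖ₊₁ = dₖaₖ − mₖ, dₖ₊₁ = (n − mₖ₊₁²)/dₖ, aₖ₊₁ = ⌊(a₀+mₖ₊₁)/dₖ₊₁⌋:
  k=1: m=36, d=69, a=1
  k=2: m=33, d=4, a=17
  k=3: m=35, d=35, a=2
  k=4: m=35, d=4, a=17
  k=5: m=33, d=69, a=1
  k=6: m=36, d=1, a=72
d=1 and a=2a₀=72 at k=6, so the next step gives (m, d) = (36, 69) again — its k=1 value — and the period has length 6.

[36; 1, 17, 2, 17, 1, 72]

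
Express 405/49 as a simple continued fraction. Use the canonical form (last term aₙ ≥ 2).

405 = 8·49 + 13
49 = 3·13 + 10
13 = 1·10 + 3
10 = 3·3 + 1
3 = 3·1 + 0  (stop)
So 405/49 = [8; 3, 1, 3, 3].

[8; 3, 1, 3, 3]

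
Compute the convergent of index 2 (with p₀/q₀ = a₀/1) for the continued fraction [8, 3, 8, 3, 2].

208/25

Using pₖ = aₖpₖ₋₁ + pₖ₋₂, qₖ = aₖqₖ₋₁ + qₖ₋₂ (with p₋₁=1, p₋₂=0, q₋₁=0, q₋₂=1):
  k=0: a=8, p=8, q=1
  k=1: a=3, p=25, q=3
  k=2: a=8, p=208, q=25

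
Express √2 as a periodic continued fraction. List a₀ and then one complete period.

[1; 2]

a₀ = ⌊√2⌋ = 1.
With m₀=0, d₀=1 and mₖ₊₁ = dₖaₖ − mₖ, dₖ₊₁ = (n − mₖ₊₁²)/dₖ, aₖ₊₁ = ⌊(a₀+mₖ₊₁)/dₖ₊₁⌋:
  k=1: m=1, d=1, a=2
d=1 and a=2a₀=2 at k=1, so the next step gives (m, d) = (1, 1) again — its k=1 value — and the period has length 1.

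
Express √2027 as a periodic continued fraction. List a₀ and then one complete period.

a₀ = ⌊√2027⌋ = 45.
With m₀=0, d₀=1 and mₖ₊₁ = dₖaₖ − mₖ, dₖ₊₁ = (n − mₖ₊₁²)/dₖ, aₖ₊₁ = ⌊(a₀+mₖ₊₁)/dₖ₊₁⌋:
  k=1: m=45, d=2, a=45
  k=2: m=45, d=1, a=90
d=1 and a=2a₀=90 at k=2, so the next step gives (m, d) = (45, 2) again — its k=1 value — and the period has length 2.

[45; 45, 90]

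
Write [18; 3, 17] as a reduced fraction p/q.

953/52

Fold from the inside: start with 17/1.
  3 + 1/17 = 52/17
  18 + 17/52 = 953/52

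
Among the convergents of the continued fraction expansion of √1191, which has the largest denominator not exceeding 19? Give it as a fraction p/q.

69/2

√1191 = [34; 1, 1, 22, 1, 1, 68, …] (period length 6).
Convergents:
  p_0/q_0 = 34/1
  p_1/q_1 = 35/1
  p_2/q_2 = 69/2
  p_3/q_3 = 1553/45
q_2 = 2 ≤ 19 < 45 = q_3, so the answer is 69/2.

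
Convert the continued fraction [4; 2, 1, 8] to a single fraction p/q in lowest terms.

113/26

Using pₖ = aₖpₖ₋₁ + pₖ₋₂ and qₖ = aₖqₖ₋₁ + qₖ₋₂:
  k=0: a=4, p=4, q=1
  k=1: a=2, p=9, q=2
  k=2: a=1, p=13, q=3
  k=3: a=8, p=113, q=26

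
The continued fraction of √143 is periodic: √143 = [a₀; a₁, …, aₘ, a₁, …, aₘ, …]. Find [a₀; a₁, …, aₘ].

[11; 1, 22]

a₀ = ⌊√143⌋ = 11.
With m₀=0, d₀=1 and mₖ₊₁ = dₖaₖ − mₖ, dₖ₊₁ = (n − mₖ₊₁²)/dₖ, aₖ₊₁ = ⌊(a₀+mₖ₊₁)/dₖ₊₁⌋:
  k=1: m=11, d=22, a=1
  k=2: m=11, d=1, a=22
d=1 and a=2a₀=22 at k=2, so the next step gives (m, d) = (11, 22) again — its k=1 value — and the period has length 2.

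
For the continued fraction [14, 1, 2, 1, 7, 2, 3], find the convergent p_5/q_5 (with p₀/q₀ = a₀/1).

973/66

Using pₖ = aₖpₖ₋₁ + pₖ₋₂, qₖ = aₖqₖ₋₁ + qₖ₋₂ (with p₋₁=1, p₋₂=0, q₋₁=0, q₋₂=1):
  k=0: a=14, p=14, q=1
  k=1: a=1, p=15, q=1
  k=2: a=2, p=44, q=3
  k=3: a=1, p=59, q=4
  k=4: a=7, p=457, q=31
  k=5: a=2, p=973, q=66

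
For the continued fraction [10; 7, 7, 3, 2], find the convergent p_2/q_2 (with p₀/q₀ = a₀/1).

Using pₖ = aₖpₖ₋₁ + pₖ₋₂, qₖ = aₖqₖ₋₁ + qₖ₋₂ (with p₋₁=1, p₋₂=0, q₋₁=0, q₋₂=1):
  k=0: a=10, p=10, q=1
  k=1: a=7, p=71, q=7
  k=2: a=7, p=507, q=50

507/50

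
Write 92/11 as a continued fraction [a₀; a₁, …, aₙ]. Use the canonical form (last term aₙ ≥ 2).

[8; 2, 1, 3]

92 = 8×11 + 4
11 = 2×4 + 3
4 = 1×3 + 1
3 = 3×1 + 0  (stop)
So 92/11 = [8; 2, 1, 3].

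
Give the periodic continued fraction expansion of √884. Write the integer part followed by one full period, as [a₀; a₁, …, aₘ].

[29; 1, 2, 1, 2, 1, 2, 1, 58]

a₀ = ⌊√884⌋ = 29.
With m₀=0, d₀=1 and mₖ₊₁ = dₖaₖ − mₖ, dₖ₊₁ = (n − mₖ₊₁²)/dₖ, aₖ₊₁ = ⌊(a₀+mₖ₊₁)/dₖ₊₁⌋:
  k=1: m=29, d=43, a=1
  k=2: m=14, d=16, a=2
  k=3: m=18, d=35, a=1
  k=4: m=17, d=17, a=2
  k=5: m=17, d=35, a=1
  k=6: m=18, d=16, a=2
  k=7: m=14, d=43, a=1
  k=8: m=29, d=1, a=58
d=1 and a=2a₀=58 at k=8, so the next step gives (m, d) = (29, 43) again — its k=1 value — and the period has length 8.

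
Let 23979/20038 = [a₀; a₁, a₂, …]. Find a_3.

23979 = 1·20038 + 3941   →  a_0 = 1
20038 = 5·3941 + 333   →  a_1 = 5
3941 = 11·333 + 278   →  a_2 = 11
333 = 1·278 + 55   →  a_3 = 1

1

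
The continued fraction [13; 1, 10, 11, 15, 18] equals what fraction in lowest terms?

462641/33260

Using pₖ = aₖpₖ₋₁ + pₖ₋₂ and qₖ = aₖqₖ₋₁ + qₖ₋₂:
  k=0: a=13, p=13, q=1
  k=1: a=1, p=14, q=1
  k=2: a=10, p=153, q=11
  k=3: a=11, p=1697, q=122
  k=4: a=15, p=25608, q=1841
  k=5: a=18, p=462641, q=33260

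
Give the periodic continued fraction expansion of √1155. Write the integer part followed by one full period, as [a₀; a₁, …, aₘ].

[33; 1, 66]

a₀ = ⌊√1155⌋ = 33.
With m₀=0, d₀=1 and mₖ₊₁ = dₖaₖ − mₖ, dₖ₊₁ = (n − mₖ₊₁²)/dₖ, aₖ₊₁ = ⌊(a₀+mₖ₊₁)/dₖ₊₁⌋:
  k=1: m=33, d=66, a=1
  k=2: m=33, d=1, a=66
d=1 and a=2a₀=66 at k=2, so the next step gives (m, d) = (33, 66) again — its k=1 value — and the period has length 2.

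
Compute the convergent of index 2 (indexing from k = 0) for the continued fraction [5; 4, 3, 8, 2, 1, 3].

68/13

Using pₖ = aₖpₖ₋₁ + pₖ₋₂, qₖ = aₖqₖ₋₁ + qₖ₋₂ (with p₋₁=1, p₋₂=0, q₋₁=0, q₋₂=1):
  k=0: a=5, p=5, q=1
  k=1: a=4, p=21, q=4
  k=2: a=3, p=68, q=13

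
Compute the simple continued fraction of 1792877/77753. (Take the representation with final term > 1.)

[23; 17, 17, 14, 19]

1792877 = 23*77753 + 4558
77753 = 17*4558 + 267
4558 = 17*267 + 19
267 = 14*19 + 1
19 = 19*1 + 0  (stop)
So 1792877/77753 = [23; 17, 17, 14, 19].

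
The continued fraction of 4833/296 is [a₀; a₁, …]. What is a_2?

4833 = 16·296 + 97   →  a_0 = 16
296 = 3·97 + 5   →  a_1 = 3
97 = 19·5 + 2   →  a_2 = 19

19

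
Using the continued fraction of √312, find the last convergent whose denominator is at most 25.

53/3

√312 = [17; 1, 1, 1, 34, …] (period length 4).
Convergents:
  p_0/q_0 = 17/1
  p_1/q_1 = 18/1
  p_2/q_2 = 35/2
  p_3/q_3 = 53/3
  p_4/q_4 = 1837/104
q_3 = 3 ≤ 25 < 104 = q_4, so the answer is 53/3.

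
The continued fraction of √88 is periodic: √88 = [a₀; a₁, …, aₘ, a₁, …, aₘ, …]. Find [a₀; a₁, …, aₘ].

a₀ = ⌊√88⌋ = 9.
With m₀=0, d₀=1 and mₖ₊₁ = dₖaₖ − mₖ, dₖ₊₁ = (n − mₖ₊₁²)/dₖ, aₖ₊₁ = ⌊(a₀+mₖ₊₁)/dₖ₊₁⌋:
  k=1: m=9, d=7, a=2
  k=2: m=5, d=9, a=1
  k=3: m=4, d=8, a=1
  k=4: m=4, d=9, a=1
  k=5: m=5, d=7, a=2
  k=6: m=9, d=1, a=18
d=1 and a=2a₀=18 at k=6, so the next step gives (m, d) = (9, 7) again — its k=1 value — and the period has length 6.

[9; 2, 1, 1, 1, 2, 18]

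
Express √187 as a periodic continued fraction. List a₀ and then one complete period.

[13; 1, 2, 13, 2, 1, 26]

a₀ = ⌊√187⌋ = 13.
With m₀=0, d₀=1 and mₖ₊₁ = dₖaₖ − mₖ, dₖ₊₁ = (n − mₖ₊₁²)/dₖ, aₖ₊₁ = ⌊(a₀+mₖ₊₁)/dₖ₊₁⌋:
  k=1: m=13, d=18, a=1
  k=2: m=5, d=9, a=2
  k=3: m=13, d=2, a=13
  k=4: m=13, d=9, a=2
  k=5: m=5, d=18, a=1
  k=6: m=13, d=1, a=26
d=1 and a=2a₀=26 at k=6, so the next step gives (m, d) = (13, 18) again — its k=1 value — and the period has length 6.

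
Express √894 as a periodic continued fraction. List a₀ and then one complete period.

a₀ = ⌊√894⌋ = 29.

[29; 1, 8, 1, 58]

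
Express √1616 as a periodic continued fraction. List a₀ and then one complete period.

a₀ = ⌊√1616⌋ = 40.

[40; 5, 80]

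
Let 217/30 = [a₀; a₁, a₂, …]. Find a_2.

3

217 = 7·30 + 7   →  a_0 = 7
30 = 4·7 + 2   →  a_1 = 4
7 = 3·2 + 1   →  a_2 = 3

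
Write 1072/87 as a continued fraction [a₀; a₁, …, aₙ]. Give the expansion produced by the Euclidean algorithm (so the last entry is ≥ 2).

1072 = 12×87 + 28
87 = 3×28 + 3
28 = 9×3 + 1
3 = 3×1 + 0  (stop)
So 1072/87 = [12; 3, 9, 3].

[12; 3, 9, 3]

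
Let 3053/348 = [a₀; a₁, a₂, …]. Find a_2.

3053 = 8·348 + 269   →  a_0 = 8
348 = 1·269 + 79   →  a_1 = 1
269 = 3·79 + 32   →  a_2 = 3

3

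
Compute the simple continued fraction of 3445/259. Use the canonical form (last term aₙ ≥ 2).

[13; 3, 3, 8, 3]

3445 = 13*259 + 78
259 = 3*78 + 25
78 = 3*25 + 3
25 = 8*3 + 1
3 = 3*1 + 0  (stop)
So 3445/259 = [13; 3, 3, 8, 3].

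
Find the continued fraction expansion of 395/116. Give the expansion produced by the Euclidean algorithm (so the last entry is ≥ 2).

[3; 2, 2, 7, 3]

395 = 3×116 + 47
116 = 2×47 + 22
47 = 2×22 + 3
22 = 7×3 + 1
3 = 3×1 + 0  (stop)
So 395/116 = [3; 2, 2, 7, 3].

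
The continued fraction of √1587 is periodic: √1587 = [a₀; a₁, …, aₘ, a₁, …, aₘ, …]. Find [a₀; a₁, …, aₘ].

[39; 1, 5, 7, 13, 7, 5, 1, 78]

a₀ = ⌊√1587⌋ = 39.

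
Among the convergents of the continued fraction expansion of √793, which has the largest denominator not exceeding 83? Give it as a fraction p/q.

√793 = [28; 6, 4, 6, 56, …] (period length 4).
Convergents:
  p_0/q_0 = 28/1
  p_1/q_1 = 169/6
  p_2/q_2 = 704/25
  p_3/q_3 = 4393/156
q_2 = 25 ≤ 83 < 156 = q_3, so the answer is 704/25.

704/25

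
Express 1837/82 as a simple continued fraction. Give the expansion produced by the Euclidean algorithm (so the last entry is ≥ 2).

[22; 2, 2, 16]

1837 = 22×82 + 33
82 = 2×33 + 16
33 = 2×16 + 1
16 = 16×1 + 0  (stop)
So 1837/82 = [22; 2, 2, 16].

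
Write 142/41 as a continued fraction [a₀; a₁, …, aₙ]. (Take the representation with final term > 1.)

[3; 2, 6, 3]

142 = 3·41 + 19
41 = 2·19 + 3
19 = 6·3 + 1
3 = 3·1 + 0  (stop)
So 142/41 = [3; 2, 6, 3].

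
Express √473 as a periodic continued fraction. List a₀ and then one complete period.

[21; 1, 2, 1, 42]

a₀ = ⌊√473⌋ = 21.
With m₀=0, d₀=1 and mₖ₊₁ = dₖaₖ − mₖ, dₖ₊₁ = (n − mₖ₊₁²)/dₖ, aₖ₊₁ = ⌊(a₀+mₖ₊₁)/dₖ₊₁⌋:
  k=1: m=21, d=32, a=1
  k=2: m=11, d=11, a=2
  k=3: m=11, d=32, a=1
  k=4: m=21, d=1, a=42
d=1 and a=2a₀=42 at k=4, so the next step gives (m, d) = (21, 32) again — its k=1 value — and the period has length 4.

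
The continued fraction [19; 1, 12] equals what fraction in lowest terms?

Using pₖ = aₖpₖ₋₁ + pₖ₋₂ and qₖ = aₖqₖ₋₁ + qₖ₋₂:
  k=0: a=19, p=19, q=1
  k=1: a=1, p=20, q=1
  k=2: a=12, p=259, q=13

259/13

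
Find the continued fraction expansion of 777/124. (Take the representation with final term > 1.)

777 = 6×124 + 33
124 = 3×33 + 25
33 = 1×25 + 8
25 = 3×8 + 1
8 = 8×1 + 0  (stop)
So 777/124 = [6; 3, 1, 3, 8].

[6; 3, 1, 3, 8]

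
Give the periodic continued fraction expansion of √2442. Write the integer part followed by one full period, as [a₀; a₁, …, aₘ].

a₀ = ⌊√2442⌋ = 49.
With m₀=0, d₀=1 and mₖ₊₁ = dₖaₖ − mₖ, dₖ₊₁ = (n − mₖ₊₁²)/dₖ, aₖ₊₁ = ⌊(a₀+mₖ₊₁)/dₖ₊₁⌋:
  k=1: m=49, d=41, a=2
  k=2: m=33, d=33, a=2
  k=3: m=33, d=41, a=2
  k=4: m=49, d=1, a=98
d=1 and a=2a₀=98 at k=4, so the next step gives (m, d) = (49, 41) again — its k=1 value — and the period has length 4.

[49; 2, 2, 2, 98]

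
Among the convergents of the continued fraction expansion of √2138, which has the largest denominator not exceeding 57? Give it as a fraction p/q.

971/21

√2138 = [46; 4, 5, 5, 4, 92, …] (period length 5).
Convergents:
  p_0/q_0 = 46/1
  p_1/q_1 = 185/4
  p_2/q_2 = 971/21
  p_3/q_3 = 5040/109
q_2 = 21 ≤ 57 < 109 = q_3, so the answer is 971/21.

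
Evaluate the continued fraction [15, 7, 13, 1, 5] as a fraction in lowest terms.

8888/587

Using pₖ = aₖpₖ₋₁ + pₖ₋₂ and qₖ = aₖqₖ₋₁ + qₖ₋₂:
  k=0: a=15, p=15, q=1
  k=1: a=7, p=106, q=7
  k=2: a=13, p=1393, q=92
  k=3: a=1, p=1499, q=99
  k=4: a=5, p=8888, q=587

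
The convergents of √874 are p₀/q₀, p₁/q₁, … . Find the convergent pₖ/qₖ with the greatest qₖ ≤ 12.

√874 = [29; 1, 1, 3, 2, 3, 1, 1, 58, …] (period length 8).
Convergents:
  p_0/q_0 = 29/1
  p_1/q_1 = 30/1
  p_2/q_2 = 59/2
  p_3/q_3 = 207/7
  p_4/q_4 = 473/16
q_3 = 7 ≤ 12 < 16 = q_4, so the answer is 207/7.

207/7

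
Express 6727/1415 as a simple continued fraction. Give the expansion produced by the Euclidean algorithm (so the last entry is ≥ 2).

[4; 1, 3, 15, 7, 1, 2]

6727 = 4×1415 + 1067
1415 = 1×1067 + 348
1067 = 3×348 + 23
348 = 15×23 + 3
23 = 7×3 + 2
3 = 1×2 + 1
2 = 2×1 + 0  (stop)
So 6727/1415 = [4; 1, 3, 15, 7, 1, 2].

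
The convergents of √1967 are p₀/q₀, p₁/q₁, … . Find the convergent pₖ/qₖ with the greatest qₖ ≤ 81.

√1967 = [44; 2, 1, 5, 1, 2, 88, …] (period length 6).
Convergents:
  p_0/q_0 = 44/1
  p_1/q_1 = 89/2
  p_2/q_2 = 133/3
  p_3/q_3 = 754/17
  p_4/q_4 = 887/20
  p_5/q_5 = 2528/57
  p_6/q_6 = 223351/5036
q_5 = 57 ≤ 81 < 5036 = q_6, so the answer is 2528/57.

2528/57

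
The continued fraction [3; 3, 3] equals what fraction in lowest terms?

Fold from the inside: start with 3/1.
  3 + 1/3 = 10/3
  3 + 3/10 = 33/10

33/10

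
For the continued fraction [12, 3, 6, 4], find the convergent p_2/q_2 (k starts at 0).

234/19

Using pₖ = aₖpₖ₋₁ + pₖ₋₂, qₖ = aₖqₖ₋₁ + qₖ₋₂ (with p₋₁=1, p₋₂=0, q₋₁=0, q₋₂=1):
  k=0: a=12, p=12, q=1
  k=1: a=3, p=37, q=3
  k=2: a=6, p=234, q=19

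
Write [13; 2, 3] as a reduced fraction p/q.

Fold from the inside: start with 3/1.
  2 + 1/3 = 7/3
  13 + 3/7 = 94/7

94/7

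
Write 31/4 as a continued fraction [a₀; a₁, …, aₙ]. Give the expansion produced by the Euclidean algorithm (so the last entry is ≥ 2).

[7; 1, 3]

31 = 7·4 + 3
4 = 1·3 + 1
3 = 3·1 + 0  (stop)
So 31/4 = [7; 1, 3].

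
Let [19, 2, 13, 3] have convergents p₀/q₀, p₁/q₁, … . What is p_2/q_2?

526/27

Using pₖ = aₖpₖ₋₁ + pₖ₋₂, qₖ = aₖqₖ₋₁ + qₖ₋₂ (with p₋₁=1, p₋₂=0, q₋₁=0, q₋₂=1):
  k=0: a=19, p=19, q=1
  k=1: a=2, p=39, q=2
  k=2: a=13, p=526, q=27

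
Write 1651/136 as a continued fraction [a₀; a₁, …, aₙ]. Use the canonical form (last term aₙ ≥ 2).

1651 = 12·136 + 19
136 = 7·19 + 3
19 = 6·3 + 1
3 = 3·1 + 0  (stop)
So 1651/136 = [12; 7, 6, 3].

[12; 7, 6, 3]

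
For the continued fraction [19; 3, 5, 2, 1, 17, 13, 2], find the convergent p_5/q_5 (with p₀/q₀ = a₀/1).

Using pₖ = aₖpₖ₋₁ + pₖ₋₂, qₖ = aₖqₖ₋₁ + qₖ₋₂ (with p₋₁=1, p₋₂=0, q₋₁=0, q₋₂=1):
  k=0: a=19, p=19, q=1
  k=1: a=3, p=58, q=3
  k=2: a=5, p=309, q=16
  k=3: a=2, p=676, q=35
  k=4: a=1, p=985, q=51
  k=5: a=17, p=17421, q=902

17421/902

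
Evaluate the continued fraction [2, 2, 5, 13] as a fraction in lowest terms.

Fold from the inside: start with 13/1.
  5 + 1/13 = 66/13
  2 + 13/66 = 145/66
  2 + 66/145 = 356/145

356/145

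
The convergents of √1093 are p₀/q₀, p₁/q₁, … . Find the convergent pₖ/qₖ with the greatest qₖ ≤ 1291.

√1093 = [33; 16, 1, 1, 16, 66, …] (period length 5).
Convergents:
  p_0/q_0 = 33/1
  p_1/q_1 = 529/16
  p_2/q_2 = 562/17
  p_3/q_3 = 1091/33
  p_4/q_4 = 18018/545
  p_5/q_5 = 1190279/36003
q_4 = 545 ≤ 1291 < 36003 = q_5, so the answer is 18018/545.

18018/545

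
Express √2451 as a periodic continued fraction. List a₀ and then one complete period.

a₀ = ⌊√2451⌋ = 49.
With m₀=0, d₀=1 and mₖ₊₁ = dₖaₖ − mₖ, dₖ₊₁ = (n − mₖ₊₁²)/dₖ, aₖ₊₁ = ⌊(a₀+mₖ₊₁)/dₖ₊₁⌋:
  k=1: m=49, d=50, a=1
  k=2: m=1, d=49, a=1
  k=3: m=48, d=3, a=32
  k=4: m=48, d=49, a=1
  k=5: m=1, d=50, a=1
  k=6: m=49, d=1, a=98
d=1 and a=2a₀=98 at k=6, so the next step gives (m, d) = (49, 50) again — its k=1 value — and the period has length 6.

[49; 1, 1, 32, 1, 1, 98]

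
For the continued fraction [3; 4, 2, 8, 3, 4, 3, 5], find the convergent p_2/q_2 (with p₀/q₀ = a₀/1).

Using pₖ = aₖpₖ₋₁ + pₖ₋₂, qₖ = aₖqₖ₋₁ + qₖ₋₂ (with p₋₁=1, p₋₂=0, q₋₁=0, q₋₂=1):
  k=0: a=3, p=3, q=1
  k=1: a=4, p=13, q=4
  k=2: a=2, p=29, q=9

29/9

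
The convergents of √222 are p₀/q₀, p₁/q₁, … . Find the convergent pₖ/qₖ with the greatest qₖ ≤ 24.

√222 = [14; 1, 8, 1, 28, …] (period length 4).
Convergents:
  p_0/q_0 = 14/1
  p_1/q_1 = 15/1
  p_2/q_2 = 134/9
  p_3/q_3 = 149/10
  p_4/q_4 = 4306/289
q_3 = 10 ≤ 24 < 289 = q_4, so the answer is 149/10.

149/10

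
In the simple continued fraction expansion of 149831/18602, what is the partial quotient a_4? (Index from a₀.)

2

149831 = 8·18602 + 1015   →  a_0 = 8
18602 = 18·1015 + 332   →  a_1 = 18
1015 = 3·332 + 19   →  a_2 = 3
332 = 17·19 + 9   →  a_3 = 17
19 = 2·9 + 1   →  a_4 = 2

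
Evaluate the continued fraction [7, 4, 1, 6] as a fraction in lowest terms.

Using pₖ = aₖpₖ₋₁ + pₖ₋₂ and qₖ = aₖqₖ₋₁ + qₖ₋₂:
  k=0: a=7, p=7, q=1
  k=1: a=4, p=29, q=4
  k=2: a=1, p=36, q=5
  k=3: a=6, p=245, q=34

245/34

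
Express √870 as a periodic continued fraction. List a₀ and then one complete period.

a₀ = ⌊√870⌋ = 29.

[29; 2, 58]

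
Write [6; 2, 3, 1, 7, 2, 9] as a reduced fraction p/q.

Using pₖ = aₖpₖ₋₁ + pₖ₋₂ and qₖ = aₖqₖ₋₁ + qₖ₋₂:
  k=0: a=6, p=6, q=1
  k=1: a=2, p=13, q=2
  k=2: a=3, p=45, q=7
  k=3: a=1, p=58, q=9
  k=4: a=7, p=451, q=70
  k=5: a=2, p=960, q=149
  k=6: a=9, p=9091, q=1411

9091/1411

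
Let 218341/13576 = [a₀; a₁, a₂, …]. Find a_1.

218341 = 16·13576 + 1125   →  a_0 = 16
13576 = 12·1125 + 76   →  a_1 = 12

12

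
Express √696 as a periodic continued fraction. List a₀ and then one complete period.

a₀ = ⌊√696⌋ = 26.

[26; 2, 1, 1, 1, 1, 1, 2, 52]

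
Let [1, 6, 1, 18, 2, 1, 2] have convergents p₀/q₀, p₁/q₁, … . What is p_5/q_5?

Using pₖ = aₖpₖ₋₁ + pₖ₋₂, qₖ = aₖqₖ₋₁ + qₖ₋₂ (with p₋₁=1, p₋₂=0, q₋₁=0, q₋₂=1):
  k=0: a=1, p=1, q=1
  k=1: a=6, p=7, q=6
  k=2: a=1, p=8, q=7
  k=3: a=18, p=151, q=132
  k=4: a=2, p=310, q=271
  k=5: a=1, p=461, q=403

461/403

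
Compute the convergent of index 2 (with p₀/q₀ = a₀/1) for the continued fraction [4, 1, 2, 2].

14/3

Using pₖ = aₖpₖ₋₁ + pₖ₋₂, qₖ = aₖqₖ₋₁ + qₖ₋₂ (with p₋₁=1, p₋₂=0, q₋₁=0, q₋₂=1):
  k=0: a=4, p=4, q=1
  k=1: a=1, p=5, q=1
  k=2: a=2, p=14, q=3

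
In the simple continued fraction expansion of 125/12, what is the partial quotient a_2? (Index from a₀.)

2

125 = 10·12 + 5   →  a_0 = 10
12 = 2·5 + 2   →  a_1 = 2
5 = 2·2 + 1   →  a_2 = 2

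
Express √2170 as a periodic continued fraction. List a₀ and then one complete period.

[46; 1, 1, 2, 1, 1, 92]

a₀ = ⌊√2170⌋ = 46.
With m₀=0, d₀=1 and mₖ₊₁ = dₖaₖ − mₖ, dₖ₊₁ = (n − mₖ₊₁²)/dₖ, aₖ₊₁ = ⌊(a₀+mₖ₊₁)/dₖ₊₁⌋:
  k=1: m=46, d=54, a=1
  k=2: m=8, d=39, a=1
  k=3: m=31, d=31, a=2
  k=4: m=31, d=39, a=1
  k=5: m=8, d=54, a=1
  k=6: m=46, d=1, a=92
d=1 and a=2a₀=92 at k=6, so the next step gives (m, d) = (46, 54) again — its k=1 value — and the period has length 6.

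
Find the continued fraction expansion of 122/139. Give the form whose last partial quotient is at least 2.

[0; 1, 7, 5, 1, 2]

122 = 0*139 + 122
139 = 1*122 + 17
122 = 7*17 + 3
17 = 5*3 + 2
3 = 1*2 + 1
2 = 2*1 + 0  (stop)
So 122/139 = [0; 1, 7, 5, 1, 2].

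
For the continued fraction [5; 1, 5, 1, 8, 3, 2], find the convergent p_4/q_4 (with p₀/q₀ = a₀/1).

363/62

Using pₖ = aₖpₖ₋₁ + pₖ₋₂, qₖ = aₖqₖ₋₁ + qₖ₋₂ (with p₋₁=1, p₋₂=0, q₋₁=0, q₋₂=1):
  k=0: a=5, p=5, q=1
  k=1: a=1, p=6, q=1
  k=2: a=5, p=35, q=6
  k=3: a=1, p=41, q=7
  k=4: a=8, p=363, q=62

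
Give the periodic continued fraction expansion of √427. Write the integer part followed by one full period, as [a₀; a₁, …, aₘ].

[20; 1, 1, 1, 40]

a₀ = ⌊√427⌋ = 20.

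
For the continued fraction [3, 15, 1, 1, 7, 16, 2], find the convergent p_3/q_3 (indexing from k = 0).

95/31

Using pₖ = aₖpₖ₋₁ + pₖ₋₂, qₖ = aₖqₖ₋₁ + qₖ₋₂ (with p₋₁=1, p₋₂=0, q₋₁=0, q₋₂=1):
  k=0: a=3, p=3, q=1
  k=1: a=15, p=46, q=15
  k=2: a=1, p=49, q=16
  k=3: a=1, p=95, q=31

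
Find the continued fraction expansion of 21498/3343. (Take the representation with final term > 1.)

21498 = 6*3343 + 1440
3343 = 2*1440 + 463
1440 = 3*463 + 51
463 = 9*51 + 4
51 = 12*4 + 3
4 = 1*3 + 1
3 = 3*1 + 0  (stop)
So 21498/3343 = [6; 2, 3, 9, 12, 1, 3].

[6; 2, 3, 9, 12, 1, 3]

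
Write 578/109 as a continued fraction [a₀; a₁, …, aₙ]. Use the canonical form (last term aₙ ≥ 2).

[5; 3, 3, 3, 3]

578 = 5×109 + 33
109 = 3×33 + 10
33 = 3×10 + 3
10 = 3×3 + 1
3 = 3×1 + 0  (stop)
So 578/109 = [5; 3, 3, 3, 3].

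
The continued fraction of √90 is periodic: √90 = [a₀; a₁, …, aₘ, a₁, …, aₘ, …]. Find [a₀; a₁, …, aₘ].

[9; 2, 18]

a₀ = ⌊√90⌋ = 9.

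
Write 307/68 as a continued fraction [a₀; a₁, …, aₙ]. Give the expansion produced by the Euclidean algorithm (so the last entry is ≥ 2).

[4; 1, 1, 16, 2]

307 = 4*68 + 35
68 = 1*35 + 33
35 = 1*33 + 2
33 = 16*2 + 1
2 = 2*1 + 0  (stop)
So 307/68 = [4; 1, 1, 16, 2].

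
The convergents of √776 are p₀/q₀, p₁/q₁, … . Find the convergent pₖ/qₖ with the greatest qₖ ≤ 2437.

65157/2339

√776 = [27; 1, 5, 1, 54, …] (period length 4).
Convergents:
  p_0/q_0 = 27/1
  p_1/q_1 = 28/1
  p_2/q_2 = 167/6
  p_3/q_3 = 195/7
  p_4/q_4 = 10697/384
  p_5/q_5 = 10892/391
  p_6/q_6 = 65157/2339
  p_7/q_7 = 76049/2730
q_6 = 2339 ≤ 2437 < 2730 = q_7, so the answer is 65157/2339.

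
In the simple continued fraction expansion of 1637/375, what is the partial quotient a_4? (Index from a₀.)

1

1637 = 4·375 + 137   →  a_0 = 4
375 = 2·137 + 101   →  a_1 = 2
137 = 1·101 + 36   →  a_2 = 1
101 = 2·36 + 29   →  a_3 = 2
36 = 1·29 + 7   →  a_4 = 1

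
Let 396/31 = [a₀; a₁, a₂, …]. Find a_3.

2

396 = 12·31 + 24   →  a_0 = 12
31 = 1·24 + 7   →  a_1 = 1
24 = 3·7 + 3   →  a_2 = 3
7 = 2·3 + 1   →  a_3 = 2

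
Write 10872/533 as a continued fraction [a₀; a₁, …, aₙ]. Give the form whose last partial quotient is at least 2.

10872 = 20*533 + 212
533 = 2*212 + 109
212 = 1*109 + 103
109 = 1*103 + 6
103 = 17*6 + 1
6 = 6*1 + 0  (stop)
So 10872/533 = [20; 2, 1, 1, 17, 6].

[20; 2, 1, 1, 17, 6]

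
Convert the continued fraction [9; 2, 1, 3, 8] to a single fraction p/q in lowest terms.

852/91

Using pₖ = aₖpₖ₋₁ + pₖ₋₂ and qₖ = aₖqₖ₋₁ + qₖ₋₂:
  k=0: a=9, p=9, q=1
  k=1: a=2, p=19, q=2
  k=2: a=1, p=28, q=3
  k=3: a=3, p=103, q=11
  k=4: a=8, p=852, q=91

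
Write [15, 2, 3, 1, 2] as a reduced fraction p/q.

386/25

Fold from the inside: start with 2/1.
  1 + 1/2 = 3/2
  3 + 2/3 = 11/3
  2 + 3/11 = 25/11
  15 + 11/25 = 386/25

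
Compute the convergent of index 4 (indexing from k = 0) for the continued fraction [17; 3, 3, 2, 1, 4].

571/33

Using pₖ = aₖpₖ₋₁ + pₖ₋₂, qₖ = aₖqₖ₋₁ + qₖ₋₂ (with p₋₁=1, p₋₂=0, q₋₁=0, q₋₂=1):
  k=0: a=17, p=17, q=1
  k=1: a=3, p=52, q=3
  k=2: a=3, p=173, q=10
  k=3: a=2, p=398, q=23
  k=4: a=1, p=571, q=33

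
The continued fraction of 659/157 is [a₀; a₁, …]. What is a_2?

659 = 4·157 + 31   →  a_0 = 4
157 = 5·31 + 2   →  a_1 = 5
31 = 15·2 + 1   →  a_2 = 15

15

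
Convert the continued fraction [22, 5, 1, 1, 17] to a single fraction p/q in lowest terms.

Using pₖ = aₖpₖ₋₁ + pₖ₋₂ and qₖ = aₖqₖ₋₁ + qₖ₋₂:
  k=0: a=22, p=22, q=1
  k=1: a=5, p=111, q=5
  k=2: a=1, p=133, q=6
  k=3: a=1, p=244, q=11
  k=4: a=17, p=4281, q=193

4281/193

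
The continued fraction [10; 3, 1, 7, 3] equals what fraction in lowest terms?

Fold from the inside: start with 3/1.
  7 + 1/3 = 22/3
  1 + 3/22 = 25/22
  3 + 22/25 = 97/25
  10 + 25/97 = 995/97

995/97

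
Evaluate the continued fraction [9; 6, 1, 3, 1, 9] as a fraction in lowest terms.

3046/333

Fold from the inside: start with 9/1.
  1 + 1/9 = 10/9
  3 + 9/10 = 39/10
  1 + 10/39 = 49/39
  6 + 39/49 = 333/49
  9 + 49/333 = 3046/333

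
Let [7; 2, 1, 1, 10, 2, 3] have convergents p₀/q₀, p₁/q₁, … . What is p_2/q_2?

22/3

Using pₖ = aₖpₖ₋₁ + pₖ₋₂, qₖ = aₖqₖ₋₁ + qₖ₋₂ (with p₋₁=1, p₋₂=0, q₋₁=0, q₋₂=1):
  k=0: a=7, p=7, q=1
  k=1: a=2, p=15, q=2
  k=2: a=1, p=22, q=3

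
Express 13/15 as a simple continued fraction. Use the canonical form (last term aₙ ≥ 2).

[0; 1, 6, 2]

13 = 0*15 + 13
15 = 1*13 + 2
13 = 6*2 + 1
2 = 2*1 + 0  (stop)
So 13/15 = [0; 1, 6, 2].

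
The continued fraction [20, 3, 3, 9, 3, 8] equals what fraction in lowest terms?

48824/2405

Using pₖ = aₖpₖ₋₁ + pₖ₋₂ and qₖ = aₖqₖ₋₁ + qₖ₋₂:
  k=0: a=20, p=20, q=1
  k=1: a=3, p=61, q=3
  k=2: a=3, p=203, q=10
  k=3: a=9, p=1888, q=93
  k=4: a=3, p=5867, q=289
  k=5: a=8, p=48824, q=2405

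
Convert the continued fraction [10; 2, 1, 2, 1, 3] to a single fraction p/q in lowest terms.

Fold from the inside: start with 3/1.
  1 + 1/3 = 4/3
  2 + 3/4 = 11/4
  1 + 4/11 = 15/11
  2 + 11/15 = 41/15
  10 + 15/41 = 425/41

425/41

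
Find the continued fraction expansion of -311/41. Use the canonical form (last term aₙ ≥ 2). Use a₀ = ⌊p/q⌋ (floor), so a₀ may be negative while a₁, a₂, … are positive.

-311 = -8·41 + 17
41 = 2·17 + 7
17 = 2·7 + 3
7 = 2·3 + 1
3 = 3·1 + 0  (stop)
So -311/41 = [-8; 2, 2, 2, 3].

[-8; 2, 2, 2, 3]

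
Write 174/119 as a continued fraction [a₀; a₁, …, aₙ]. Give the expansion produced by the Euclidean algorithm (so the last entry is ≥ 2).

[1; 2, 6, 9]

174 = 1*119 + 55
119 = 2*55 + 9
55 = 6*9 + 1
9 = 9*1 + 0  (stop)
So 174/119 = [1; 2, 6, 9].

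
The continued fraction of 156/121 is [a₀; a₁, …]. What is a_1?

156 = 1·121 + 35   →  a_0 = 1
121 = 3·35 + 16   →  a_1 = 3

3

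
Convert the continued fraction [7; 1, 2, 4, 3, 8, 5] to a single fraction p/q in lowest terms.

13743/1787

Using pₖ = aₖpₖ₋₁ + pₖ₋₂ and qₖ = aₖqₖ₋₁ + qₖ₋₂:
  k=0: a=7, p=7, q=1
  k=1: a=1, p=8, q=1
  k=2: a=2, p=23, q=3
  k=3: a=4, p=100, q=13
  k=4: a=3, p=323, q=42
  k=5: a=8, p=2684, q=349
  k=6: a=5, p=13743, q=1787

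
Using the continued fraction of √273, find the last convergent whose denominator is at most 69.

√273 = [16; 1, 1, 10, 1, 1, 32, …] (period length 6).
Convergents:
  p_0/q_0 = 16/1
  p_1/q_1 = 17/1
  p_2/q_2 = 33/2
  p_3/q_3 = 347/21
  p_4/q_4 = 380/23
  p_5/q_5 = 727/44
  p_6/q_6 = 23644/1431
q_5 = 44 ≤ 69 < 1431 = q_6, so the answer is 727/44.

727/44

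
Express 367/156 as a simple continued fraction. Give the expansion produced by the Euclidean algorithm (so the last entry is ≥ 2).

[2; 2, 1, 5, 9]

367 = 2×156 + 55
156 = 2×55 + 46
55 = 1×46 + 9
46 = 5×9 + 1
9 = 9×1 + 0  (stop)
So 367/156 = [2; 2, 1, 5, 9].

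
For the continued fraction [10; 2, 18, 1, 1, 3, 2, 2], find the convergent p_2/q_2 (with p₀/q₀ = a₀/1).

Using pₖ = aₖpₖ₋₁ + pₖ₋₂, qₖ = aₖqₖ₋₁ + qₖ₋₂ (with p₋₁=1, p₋₂=0, q₋₁=0, q₋₂=1):
  k=0: a=10, p=10, q=1
  k=1: a=2, p=21, q=2
  k=2: a=18, p=388, q=37

388/37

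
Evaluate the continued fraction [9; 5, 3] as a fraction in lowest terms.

147/16

Using pₖ = aₖpₖ₋₁ + pₖ₋₂ and qₖ = aₖqₖ₋₁ + qₖ₋₂:
  k=0: a=9, p=9, q=1
  k=1: a=5, p=46, q=5
  k=2: a=3, p=147, q=16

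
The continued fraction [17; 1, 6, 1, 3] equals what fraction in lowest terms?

Fold from the inside: start with 3/1.
  1 + 1/3 = 4/3
  6 + 3/4 = 27/4
  1 + 4/27 = 31/27
  17 + 27/31 = 554/31

554/31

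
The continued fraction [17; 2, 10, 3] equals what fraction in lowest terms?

Using pₖ = aₖpₖ₋₁ + pₖ₋₂ and qₖ = aₖqₖ₋₁ + qₖ₋₂:
  k=0: a=17, p=17, q=1
  k=1: a=2, p=35, q=2
  k=2: a=10, p=367, q=21
  k=3: a=3, p=1136, q=65

1136/65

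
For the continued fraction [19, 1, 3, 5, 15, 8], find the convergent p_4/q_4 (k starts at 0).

6304/319

Using pₖ = aₖpₖ₋₁ + pₖ₋₂, qₖ = aₖqₖ₋₁ + qₖ₋₂ (with p₋₁=1, p₋₂=0, q₋₁=0, q₋₂=1):
  k=0: a=19, p=19, q=1
  k=1: a=1, p=20, q=1
  k=2: a=3, p=79, q=4
  k=3: a=5, p=415, q=21
  k=4: a=15, p=6304, q=319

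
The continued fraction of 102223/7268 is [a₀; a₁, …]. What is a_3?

102223 = 14·7268 + 471   →  a_0 = 14
7268 = 15·471 + 203   →  a_1 = 15
471 = 2·203 + 65   →  a_2 = 2
203 = 3·65 + 8   →  a_3 = 3

3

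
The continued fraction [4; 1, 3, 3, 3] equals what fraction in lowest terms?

Using pₖ = aₖpₖ₋₁ + pₖ₋₂ and qₖ = aₖqₖ₋₁ + qₖ₋₂:
  k=0: a=4, p=4, q=1
  k=1: a=1, p=5, q=1
  k=2: a=3, p=19, q=4
  k=3: a=3, p=62, q=13
  k=4: a=3, p=205, q=43

205/43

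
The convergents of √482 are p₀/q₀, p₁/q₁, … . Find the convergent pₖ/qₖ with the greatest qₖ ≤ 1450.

√482 = [21; 1, 20, 1, 42, …] (period length 4).
Convergents:
  p_0/q_0 = 21/1
  p_1/q_1 = 22/1
  p_2/q_2 = 461/21
  p_3/q_3 = 483/22
  p_4/q_4 = 20747/945
  p_5/q_5 = 21230/967
  p_6/q_6 = 445347/20285
q_5 = 967 ≤ 1450 < 20285 = q_6, so the answer is 21230/967.

21230/967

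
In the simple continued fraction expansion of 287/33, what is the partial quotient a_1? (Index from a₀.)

287 = 8·33 + 23   →  a_0 = 8
33 = 1·23 + 10   →  a_1 = 1

1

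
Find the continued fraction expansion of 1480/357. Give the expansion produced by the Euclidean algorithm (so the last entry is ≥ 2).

[4; 6, 1, 6, 2, 3]

1480 = 4·357 + 52
357 = 6·52 + 45
52 = 1·45 + 7
45 = 6·7 + 3
7 = 2·3 + 1
3 = 3·1 + 0  (stop)
So 1480/357 = [4; 6, 1, 6, 2, 3].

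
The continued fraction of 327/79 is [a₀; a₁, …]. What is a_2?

5

327 = 4·79 + 11   →  a_0 = 4
79 = 7·11 + 2   →  a_1 = 7
11 = 5·2 + 1   →  a_2 = 5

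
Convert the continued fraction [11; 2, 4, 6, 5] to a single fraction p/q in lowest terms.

3308/289

Fold from the inside: start with 5/1.
  6 + 1/5 = 31/5
  4 + 5/31 = 129/31
  2 + 31/129 = 289/129
  11 + 129/289 = 3308/289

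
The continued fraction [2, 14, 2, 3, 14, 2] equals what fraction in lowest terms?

6181/2987

Using pₖ = aₖpₖ₋₁ + pₖ₋₂ and qₖ = aₖqₖ₋₁ + qₖ₋₂:
  k=0: a=2, p=2, q=1
  k=1: a=14, p=29, q=14
  k=2: a=2, p=60, q=29
  k=3: a=3, p=209, q=101
  k=4: a=14, p=2986, q=1443
  k=5: a=2, p=6181, q=2987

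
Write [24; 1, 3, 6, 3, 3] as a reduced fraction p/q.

6487/262

Using pₖ = aₖpₖ₋₁ + pₖ₋₂ and qₖ = aₖqₖ₋₁ + qₖ₋₂:
  k=0: a=24, p=24, q=1
  k=1: a=1, p=25, q=1
  k=2: a=3, p=99, q=4
  k=3: a=6, p=619, q=25
  k=4: a=3, p=1956, q=79
  k=5: a=3, p=6487, q=262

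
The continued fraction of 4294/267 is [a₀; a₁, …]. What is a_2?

7

4294 = 16·267 + 22   →  a_0 = 16
267 = 12·22 + 3   →  a_1 = 12
22 = 7·3 + 1   →  a_2 = 7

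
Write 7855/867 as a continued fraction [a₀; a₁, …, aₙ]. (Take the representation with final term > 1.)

[9; 16, 1, 2, 17]

7855 = 9×867 + 52
867 = 16×52 + 35
52 = 1×35 + 17
35 = 2×17 + 1
17 = 17×1 + 0  (stop)
So 7855/867 = [9; 16, 1, 2, 17].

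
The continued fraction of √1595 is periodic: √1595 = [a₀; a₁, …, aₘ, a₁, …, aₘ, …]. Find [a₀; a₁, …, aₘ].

a₀ = ⌊√1595⌋ = 39.
With m₀=0, d₀=1 and mₖ₊₁ = dₖaₖ − mₖ, dₖ₊₁ = (n − mₖ₊₁²)/dₖ, aₖ₊₁ = ⌊(a₀+mₖ₊₁)/dₖ₊₁⌋:
  k=1: m=39, d=74, a=1
  k=2: m=35, d=5, a=14
  k=3: m=35, d=74, a=1
  k=4: m=39, d=1, a=78
d=1 and a=2a₀=78 at k=4, so the next step gives (m, d) = (39, 74) again — its k=1 value — and the period has length 4.

[39; 1, 14, 1, 78]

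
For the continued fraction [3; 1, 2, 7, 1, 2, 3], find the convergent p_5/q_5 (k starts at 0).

265/72

Using pₖ = aₖpₖ₋₁ + pₖ₋₂, qₖ = aₖqₖ₋₁ + qₖ₋₂ (with p₋₁=1, p₋₂=0, q₋₁=0, q₋₂=1):
  k=0: a=3, p=3, q=1
  k=1: a=1, p=4, q=1
  k=2: a=2, p=11, q=3
  k=3: a=7, p=81, q=22
  k=4: a=1, p=92, q=25
  k=5: a=2, p=265, q=72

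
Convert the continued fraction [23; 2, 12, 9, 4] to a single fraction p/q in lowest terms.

Using pₖ = aₖpₖ₋₁ + pₖ₋₂ and qₖ = aₖqₖ₋₁ + qₖ₋₂:
  k=0: a=23, p=23, q=1
  k=1: a=2, p=47, q=2
  k=2: a=12, p=587, q=25
  k=3: a=9, p=5330, q=227
  k=4: a=4, p=21907, q=933

21907/933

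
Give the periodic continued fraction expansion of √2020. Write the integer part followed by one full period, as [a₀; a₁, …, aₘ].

a₀ = ⌊√2020⌋ = 44.
With m₀=0, d₀=1 and mₖ₊₁ = dₖaₖ − mₖ, dₖ₊₁ = (n − mₖ₊₁²)/dₖ, aₖ₊₁ = ⌊(a₀+mₖ₊₁)/dₖ₊₁⌋:
  k=1: m=44, d=84, a=1
  k=2: m=40, d=5, a=16
  k=3: m=40, d=84, a=1
  k=4: m=44, d=1, a=88
d=1 and a=2a₀=88 at k=4, so the next step gives (m, d) = (44, 84) again — its k=1 value — and the period has length 4.

[44; 1, 16, 1, 88]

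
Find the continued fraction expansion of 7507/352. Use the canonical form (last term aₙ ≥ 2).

7507 = 21·352 + 115
352 = 3·115 + 7
115 = 16·7 + 3
7 = 2·3 + 1
3 = 3·1 + 0  (stop)
So 7507/352 = [21; 3, 16, 2, 3].

[21; 3, 16, 2, 3]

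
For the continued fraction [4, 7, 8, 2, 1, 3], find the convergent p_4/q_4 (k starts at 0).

737/178

Using pₖ = aₖpₖ₋₁ + pₖ₋₂, qₖ = aₖqₖ₋₁ + qₖ₋₂ (with p₋₁=1, p₋₂=0, q₋₁=0, q₋₂=1):
  k=0: a=4, p=4, q=1
  k=1: a=7, p=29, q=7
  k=2: a=8, p=236, q=57
  k=3: a=2, p=501, q=121
  k=4: a=1, p=737, q=178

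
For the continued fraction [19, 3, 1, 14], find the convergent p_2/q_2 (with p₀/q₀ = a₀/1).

Using pₖ = aₖpₖ₋₁ + pₖ₋₂, qₖ = aₖqₖ₋₁ + qₖ₋₂ (with p₋₁=1, p₋₂=0, q₋₁=0, q₋₂=1):
  k=0: a=19, p=19, q=1
  k=1: a=3, p=58, q=3
  k=2: a=1, p=77, q=4

77/4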